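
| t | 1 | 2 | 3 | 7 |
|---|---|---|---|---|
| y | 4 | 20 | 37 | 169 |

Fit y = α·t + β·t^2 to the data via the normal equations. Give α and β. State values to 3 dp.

α = 3.415, β = 2.963

Entries of XᵀX: Σt·t = 63, Σt·t^2 = 379, Σt^2·t^2 = 2499.
And Σt·y = 1338, Σt^2·y = 8698.
det = 63·2499 − 379² = 13796.
α = (1338·2499 − 379·8698)/13796 = 11780/3449; β = (63·8698 − 379·1338)/13796 = 10218/3449.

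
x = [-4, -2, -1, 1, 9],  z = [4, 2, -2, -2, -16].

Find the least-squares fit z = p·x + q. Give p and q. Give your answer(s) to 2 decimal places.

Normal-equation sums: Σx·x = 103, Σx = 3, Σ1 = 5.
Right-hand side: Σx·z = -164, Σz = -14.
Normal equations: [[103, 3]; [3, 5]]·[p, q]ᵀ = [-164, -14]ᵀ.
Determinant 103·5 − 3² = 506.
p = ((-164)·5 − 3·(-14))/506 = -389/253; q = (103·(-14) − 3·(-164))/506 = -475/253.

p = -1.54, q = -1.88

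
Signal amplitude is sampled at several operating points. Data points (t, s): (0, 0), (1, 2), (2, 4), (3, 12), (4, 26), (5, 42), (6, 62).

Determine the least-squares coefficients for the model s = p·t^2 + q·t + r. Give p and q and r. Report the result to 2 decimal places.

Entries of XᵀX: Σt^2·t^2 = 2275, Σt^2·t = 441, Σt^2 = 91, Σt·t = 91, Σt = 21, Σ1 = 7.
And Σt^2·s = 3824, Σt·s = 732, Σs = 148.
So XᵀX·[p, q, r]ᵀ = Xᵀs: [[2275, 441, 91]; [441, 91, 21]; [91, 21, 7]]·[p, q, r]ᵀ = [3824, 732, 148]ᵀ.
Solving the 3×3 system (Gaussian elimination) gives p = 43/21, q = -2, r = 11/21.

p = 2.05, q = -2.00, r = 0.52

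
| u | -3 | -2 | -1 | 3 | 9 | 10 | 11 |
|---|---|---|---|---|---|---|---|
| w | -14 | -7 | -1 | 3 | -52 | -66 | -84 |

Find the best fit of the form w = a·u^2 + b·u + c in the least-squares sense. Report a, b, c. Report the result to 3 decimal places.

Setting ∂/∂a … = 0 gives: 31381·a + 3051·b + 325·c = -21104;  3051·a + 325·b + 27·c = -1986;  325·a + 27·b + 7·c = -221.
Solving the 3×3 system (Gaussian elimination) gives a = -208427/214312, b = 596289/214312, c = 152715/53578.

a = -0.973, b = 2.782, c = 2.850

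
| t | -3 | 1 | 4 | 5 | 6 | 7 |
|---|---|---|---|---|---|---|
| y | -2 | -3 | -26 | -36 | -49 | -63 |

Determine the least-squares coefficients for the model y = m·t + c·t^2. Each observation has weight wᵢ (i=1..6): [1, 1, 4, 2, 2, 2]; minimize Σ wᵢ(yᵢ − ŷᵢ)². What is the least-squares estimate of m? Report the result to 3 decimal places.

m = -2.545

Entries of MᵀWM: Σwᵢ·t·t = 294, Σwᵢ·t·t^2 = 1598, Σwᵢ·t^2·t^2 = 9750.
Moment sums: Σwᵢ·t·y = -2243, Σwᵢ·t^2·y = -13187.
MᵀWM·[m, c]ᵀ = MᵀWy becomes [[294, 1598]; [1598, 9750]]·[m, c]ᵀ = [-2243, -13187]ᵀ.
Δ = 294·9750 − 1598² = 312896.
m = ((-2243)·9750 − 1598·(-13187))/312896 = -99553/39112; c = (294·(-13187) − 1598·(-2243))/312896 = -36583/39112.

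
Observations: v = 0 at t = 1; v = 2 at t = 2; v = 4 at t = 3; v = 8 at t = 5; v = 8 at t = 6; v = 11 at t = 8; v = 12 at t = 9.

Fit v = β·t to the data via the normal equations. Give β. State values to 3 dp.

With design matrix M, MᵀM = [[220]] and Mᵀv = [300]ᵀ.
Hence β = 300 / 220 ≈ 1.36364.

β = 1.364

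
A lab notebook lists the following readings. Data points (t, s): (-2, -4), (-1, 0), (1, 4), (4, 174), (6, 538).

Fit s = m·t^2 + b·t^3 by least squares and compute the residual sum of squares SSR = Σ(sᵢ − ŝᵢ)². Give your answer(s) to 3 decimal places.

SSR = 2.291

From the data, Σt^2·t^2 = 1570, Σt^2·t^3 = 8768, Σt^3·t^3 = 50818.
And Σt^2·s = 22140, Σt^3·s = 127380.
Δ = 1570·50818 − 8768² = 2906436.
m = (22140·50818 − 8768·127380)/2906436 = 686890/242203; b = (1570·127380 − 8768·22140)/2906436 = 488590/242203.
Residuals: 14796/18631, -198300/242203, -206668/242203, -116678/242203, 41734/242203; SSR = 554856/242203.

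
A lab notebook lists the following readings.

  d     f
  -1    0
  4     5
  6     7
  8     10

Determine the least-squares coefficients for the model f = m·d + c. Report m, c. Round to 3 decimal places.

The normal system AᵀA·[m, c]ᵀ = Aᵀf is [[117, 17]; [17, 4]]·[m, c]ᵀ = [142, 22]ᵀ.
Determinant 117·4 − 17² = 179.
m = (142·4 − 17·22)/179 = 194/179; c = (117·22 − 17·142)/179 = 160/179.

m = 1.084, c = 0.894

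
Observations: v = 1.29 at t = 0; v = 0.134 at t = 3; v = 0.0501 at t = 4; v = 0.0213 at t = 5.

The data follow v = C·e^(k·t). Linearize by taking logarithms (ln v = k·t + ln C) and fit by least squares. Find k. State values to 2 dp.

Let Y = ln v. Fitting Y = k·t + ln C by least squares:
AᵀA = [[50.0000, 12.0000]; [12.0000, 4]], rhs = [-37.2499, -8.5981]ᵀ  (here Σt = 12.0000, Σ(t)² = 50.0000, Σln v = -8.5981, Σt·ln v = -37.2499).
Δ = 50.0000·4 − (12.0000)² = 56.0000; k = (-37.2499·4 − 12.0000·-8.5981)/56.0000 = -0.81827, ln C = (50.0000·-8.5981 − 12.0000·-37.2499)/56.0000 = 0.30529.

k = -0.82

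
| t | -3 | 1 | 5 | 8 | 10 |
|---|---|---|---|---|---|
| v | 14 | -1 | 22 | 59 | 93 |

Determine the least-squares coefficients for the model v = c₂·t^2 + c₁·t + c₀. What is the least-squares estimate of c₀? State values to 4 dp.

c₀ = 0.5978

Sums needed: Σt^2·t^2 = 14803, Σt^2·t = 1611, Σt^2 = 199, Σt·t = 199, Σt = 21, Σ1 = 5.
Moment sums: Σt^2·v = 13751, Σt·v = 1469, Σv = 187.
MᵀM·[c₂, c₁, c₀]ᵀ = Mᵀv becomes [[14803, 1611, 199]; [1611, 199, 21]; [199, 21, 5]]·[c₂, c₁, c₀]ᵀ = [13751, 1469, 187]ᵀ.
Row-reducing yields c₂ = 211305/202099, c₁ = -231487/202099, c₀ = 120809/202099.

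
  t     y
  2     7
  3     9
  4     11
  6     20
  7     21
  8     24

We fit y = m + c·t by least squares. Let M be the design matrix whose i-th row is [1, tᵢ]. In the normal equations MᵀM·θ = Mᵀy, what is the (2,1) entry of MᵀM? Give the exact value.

Row 2 ↔ basis t, column 1 ↔ basis 1, so (MᵀM)_{2,1} = Σᵢ t = (2)·(1) + (3)·(1) + (4)·(1) + (6)·(1) + (7)·(1) + (8)·(1) = 30.

30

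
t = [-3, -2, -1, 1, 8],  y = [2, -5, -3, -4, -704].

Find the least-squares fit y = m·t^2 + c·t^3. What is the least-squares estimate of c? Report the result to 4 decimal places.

Forming XᵀX = [[4195, 32493]; [32493, 262939]] and Xᵀy = [-45065, -360463]ᵀ gives XᵀX·[m, c]ᵀ = Xᵀy.
Eliminating c: 262939·(row 1) − 32493·(row 2) gives 47234056·m = 262939·(-45065) − 32493·(-360463) = -136821776, so m = -17102722/5904257.
Then c = ((-360463) − 32493·(-17102722/5904257))/262939 = -5980655/5904257.

c = -1.0129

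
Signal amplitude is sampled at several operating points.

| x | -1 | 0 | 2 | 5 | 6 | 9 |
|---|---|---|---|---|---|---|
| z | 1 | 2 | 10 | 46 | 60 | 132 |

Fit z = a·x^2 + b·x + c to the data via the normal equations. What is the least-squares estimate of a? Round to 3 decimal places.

a = 1.458

MᵀM·[a, b, c]ᵀ = Mᵀz reads: 8499·a + 1077·b + 147·c = 14043;  1077·a + 147·b + 21·c = 1797;  147·a + 21·b + 6·c = 251.
Solving the 3×3 system (Gaussian elimination) gives a = 5293/3630, b = 971/726, c = 864/605.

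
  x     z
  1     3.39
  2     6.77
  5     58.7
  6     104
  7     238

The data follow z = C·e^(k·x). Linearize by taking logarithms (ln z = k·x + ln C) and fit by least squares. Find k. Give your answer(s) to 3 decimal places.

Let Y = ln z. Fitting Y = k·x + ln C by least squares:
Σx = 21.0000, Σ(x)² = 115.0000, Σln z = 17.3224, Σx·ln z = 91.5803.
Equations: 115.0000·k + 21.0000·ln C = 91.5803;  21.0000·k + 5·ln C = 17.3224.
Slope k = (n·Σx·ln z − Σx·Σln z)/(n·Σ(x)² − (Σx)²) = (5·91.5803 − 21.0000·17.3224)/134.0000 = 0.70246; ln C = (Σln z − k·Σx)/n = 0.51413.

k = 0.702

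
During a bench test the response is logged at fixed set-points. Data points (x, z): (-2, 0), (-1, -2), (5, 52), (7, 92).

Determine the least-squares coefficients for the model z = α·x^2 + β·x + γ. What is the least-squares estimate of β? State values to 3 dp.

β = 3.179

The normal equations are: 3043·α + 459·β + 79·γ = 5806;  459·α + 79·β + 9·γ = 906;  79·α + 9·β + 4·γ = 142.
(Σx^2·x^2 = 3043, Σx^2·x = 459, Σx^2 = 79, Σx·x = 79, Σx = 9, Σ1 = 4, Σx^2·z = 5806, Σx·z = 906, Σz = 142.)
Solving the 3×3 system (Gaussian elimination) gives α = 253/178, β = 2829/890, γ = 123/445.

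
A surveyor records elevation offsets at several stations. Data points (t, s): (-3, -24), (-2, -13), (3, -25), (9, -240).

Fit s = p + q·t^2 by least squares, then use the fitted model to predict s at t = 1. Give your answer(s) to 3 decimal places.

ŝ = -1.878

Compute the Gram sums: Σ1 = 4, Σt^2 = 103, Σt^2·t^2 = 6739.
Moment sums: Σs = -302, Σt^2·s = -19933.
Normal equations: [[4, 103]; [103, 6739]]·[p, q]ᵀ = [-302, -19933]ᵀ.
Δ = 4·6739 − 103² = 16347.
p = ((-302)·6739 − 103·(-19933))/16347 = 17921/16347; q = (4·(-19933) − 103·(-302))/16347 = -48626/16347.
At t = 1: ŝ = (17921/16347)·(1) + (-48626/16347)·(1) = -10235/5449.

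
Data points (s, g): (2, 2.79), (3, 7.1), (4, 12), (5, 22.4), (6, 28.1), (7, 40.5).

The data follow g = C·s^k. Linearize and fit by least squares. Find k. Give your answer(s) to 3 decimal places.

Let Y = ln g. Fitting Y = k·ln s + ln C by least squares:
Σln s = 8.5252, Σ(ln s)² = 13.1965, Σln g = 15.6172, Σln s·ln g = 24.4925.
Equations: 13.1965·k + 8.5252·ln C = 24.4925;  8.5252·k + 6·ln C = 15.6172.
Slope k = (n·Σln s·ln g − Σln s·Σln g)/(n·Σ(ln s)² − (Σln s)²) = (6·24.4925 − 8.5252·15.6172)/6.5005 = 2.12543; ln C = (Σln g − k·Σln s)/n = -0.41707.

k = 2.125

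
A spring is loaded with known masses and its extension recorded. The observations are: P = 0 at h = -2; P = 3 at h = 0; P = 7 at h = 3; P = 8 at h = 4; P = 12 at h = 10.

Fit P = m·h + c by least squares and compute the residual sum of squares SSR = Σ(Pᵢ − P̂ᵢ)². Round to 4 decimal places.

SSR = 3.9881

Setting ∂/∂m … = 0 gives: 129·m + 15·c = 173;  15·m + 5·c = 30.
(Σh·h = 129, Σh = 15, Σ1 = 5, Σh·P = 173, ΣP = 30.)
Eliminating c: 5·(row 1) − 15·(row 2) gives 420·m = 5·173 − 15·30 = 415, so m = 83/84.
Then c = (30 − 15·(83/84))/5 = 85/28.
Residuals: -89/84, -1/28, 1, 85/84, -11/12; SSR = 335/84.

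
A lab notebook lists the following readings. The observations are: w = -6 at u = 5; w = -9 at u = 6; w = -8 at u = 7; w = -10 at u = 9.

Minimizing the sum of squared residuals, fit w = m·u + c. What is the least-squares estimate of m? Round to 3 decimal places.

m = -0.829

With design matrix X, XᵀX = [[191, 27]; [27, 4]] and Xᵀw = [-230, -33]ᵀ.
Δ = 191·4 − 27² = 35.
m = ((-230)·4 − 27·(-33))/35 = -29/35; c = (191·(-33) − 27·(-230))/35 = -93/35.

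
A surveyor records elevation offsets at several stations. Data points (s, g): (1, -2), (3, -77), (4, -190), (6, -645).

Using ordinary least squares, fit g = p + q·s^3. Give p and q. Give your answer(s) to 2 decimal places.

p = 2.18, q = -3.00

With design matrix A, AᵀA = [[4, 308]; [308, 51482]] and Aᵀg = [-914, -153561]ᵀ.
Determinant 4·51482 − 308² = 111064.
p = ((-914)·51482 − 308·(-153561))/111064 = 30280/13883; q = (4·(-153561) − 308·(-914))/111064 = -83183/27766.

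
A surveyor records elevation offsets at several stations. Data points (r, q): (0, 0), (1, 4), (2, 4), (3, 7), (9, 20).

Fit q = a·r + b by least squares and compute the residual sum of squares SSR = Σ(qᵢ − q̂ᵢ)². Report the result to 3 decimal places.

Forming AᵀA = [[95, 15]; [15, 5]] and Aᵀq = [213, 35]ᵀ gives AᵀA·[a, b]ᵀ = Aᵀq.
Determinant 95·5 − 15² = 250.
a = (213·5 − 15·35)/250 = 54/25; b = (95·35 − 15·213)/250 = 13/25.
Residuals: -13/25, 33/25, -21/25, 0, 1/25; SSR = 68/25.

SSR = 2.720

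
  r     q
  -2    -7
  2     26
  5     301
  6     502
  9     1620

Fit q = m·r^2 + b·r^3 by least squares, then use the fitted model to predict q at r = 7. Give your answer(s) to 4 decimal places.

With design matrix A, AᵀA = [[8514, 69950]; [69950, 593850]] and Aᵀq = [156893, 1327301]ᵀ.
det = 8514·593850 − 69950² = 163036400.
m = (156893·593850 − 69950·1327301)/163036400 = 3262031/1630364; b = (8514·1327301 − 69950·156893)/163036400 = 81493841/40759100.
At r = 7: q̂ = (3262031/1630364)·(49) + (81493841/40759100)·(343) = 15974187719/20379550.

q̂ = 783.8342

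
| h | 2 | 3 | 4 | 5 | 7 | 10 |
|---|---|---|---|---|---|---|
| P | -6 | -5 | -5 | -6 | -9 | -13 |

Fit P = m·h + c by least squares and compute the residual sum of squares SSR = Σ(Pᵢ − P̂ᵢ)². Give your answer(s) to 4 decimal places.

XᵀX·[m, c]ᵀ = XᵀP reads: 203·m + 31·c = -270;  31·m + 6·c = -44.
Δ = 203·6 − 31² = 257.
m = ((-270)·6 − 31·(-44))/257 = -256/257; c = (203·(-44) − 31·(-270))/257 = -562/257.
Residuals: -468/257, 45/257, 301/257, 300/257, 41/257, -219/257; SSR = 1756/257.

SSR = 6.8327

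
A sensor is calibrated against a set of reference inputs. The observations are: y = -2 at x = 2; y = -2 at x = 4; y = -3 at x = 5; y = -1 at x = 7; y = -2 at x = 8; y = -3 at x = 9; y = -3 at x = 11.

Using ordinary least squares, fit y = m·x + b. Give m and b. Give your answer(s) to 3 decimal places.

m = -0.084, b = -1.733

From the data, Σx·x = 360, Σx = 46, Σ1 = 7.
Right-hand side: Σx·y = -110, Σy = -16.
Normal equations: [[360, 46]; [46, 7]]·[m, b]ᵀ = [-110, -16]ᵀ.
Δ = 360·7 − 46² = 404.
m = ((-110)·7 − 46·(-16))/404 = -17/202; b = (360·(-16) − 46·(-110))/404 = -175/101.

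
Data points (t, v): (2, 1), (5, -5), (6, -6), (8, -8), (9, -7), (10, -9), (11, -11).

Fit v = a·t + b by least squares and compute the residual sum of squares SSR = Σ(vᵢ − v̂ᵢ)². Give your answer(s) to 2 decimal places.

SSR = 7.27

The normal system MᵀM·[a, b]ᵀ = Mᵀv is [[431, 51]; [51, 7]]·[a, b]ᵀ = [-397, -45]ᵀ.
Δ = 431·7 − 51² = 416.
a = ((-397)·7 − 51·(-45))/416 = -121/104; b = (431·(-45) − 51·(-397))/416 = 213/104.
Residuals: 133/104, -16/13, -111/104, -77/104, 37/26, 61/104, -1/4; SSR = 189/26.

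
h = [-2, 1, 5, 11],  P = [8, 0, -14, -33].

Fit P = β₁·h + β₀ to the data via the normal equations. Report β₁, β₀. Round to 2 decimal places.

β₁ = -3.20, β₀ = 2.23

Sums needed: Σh·h = 151, Σh = 15, Σ1 = 4.
For MᵀP: Σh·P = -449, ΣP = -39.
Normal equations: [[151, 15]; [15, 4]]·[β₁, β₀]ᵀ = [-449, -39]ᵀ.
Eliminating β₀: 4·(row 1) − 15·(row 2) gives 379·β₁ = 4·(-449) − 15·(-39) = -1211, so β₁ = -1211/379.
Then β₀ = ((-39) − 15·(-1211/379))/4 = 846/379.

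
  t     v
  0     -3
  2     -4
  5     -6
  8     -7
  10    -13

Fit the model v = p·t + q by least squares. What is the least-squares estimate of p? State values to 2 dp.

From the data, Σt·t = 193, Σt = 25, Σ1 = 5.
And Σt·v = -224, Σv = -33.
So AᵀA·[p, q]ᵀ = Aᵀv: [[193, 25]; [25, 5]]·[p, q]ᵀ = [-224, -33]ᵀ.
Eliminating q: 5·(row 1) − 25·(row 2) gives 340·p = 5·(-224) − 25·(-33) = -295, so p = -59/68.
Then q = ((-33) − 25·(-59/68))/5 = -769/340.

p = -0.87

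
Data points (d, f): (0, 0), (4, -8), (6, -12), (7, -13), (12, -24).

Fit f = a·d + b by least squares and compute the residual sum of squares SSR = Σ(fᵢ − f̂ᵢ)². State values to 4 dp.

SSR = 0.7813

XᵀX·[a, b]ᵀ = Xᵀf reads: 245·a + 29·b = -483;  29·a + 5·b = -57.
(Σd·d = 245, Σd = 29, Σ1 = 5, Σd·f = -483, Σf = -57.)
Eliminating b: 5·(row 1) − 29·(row 2) gives 384·a = 5·(-483) − 29·(-57) = -762, so a = -127/64.
Then b = ((-57) − 29·(-127/64))/5 = 7/64.
Residuals: -7/64, -11/64, -13/64, 25/32, -19/64; SSR = 25/32.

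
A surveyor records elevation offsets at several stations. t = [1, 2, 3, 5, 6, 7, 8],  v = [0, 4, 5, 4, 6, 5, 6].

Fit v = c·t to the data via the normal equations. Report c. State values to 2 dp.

c = 0.86

Compute the Gram sums: Σt·t = 188.
Right-hand side: Σt·v = 162.
Normal equations: [[188]]·[c]ᵀ = [162]ᵀ.
Hence c = 162 / 188 ≈ 0.861702.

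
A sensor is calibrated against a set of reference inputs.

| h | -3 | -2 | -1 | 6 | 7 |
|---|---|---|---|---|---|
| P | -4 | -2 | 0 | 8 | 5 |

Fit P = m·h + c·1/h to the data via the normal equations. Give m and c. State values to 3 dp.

m = 1.027, c = -0.535

Sums needed: Σh·h = 99, Σh·1/h = 5, Σ1/h·1/h = 1243/882.
And Σh·P = 99, Σ1/h·P = 92/21.
det = 99·(1243/882) − 5² = 11223/98.
m = (99·(1243/882) − 5·(92/21))/(11223/98) = 34579/33669; c = (99·(92/21) − 5·99)/(11223/98) = -2002/3741.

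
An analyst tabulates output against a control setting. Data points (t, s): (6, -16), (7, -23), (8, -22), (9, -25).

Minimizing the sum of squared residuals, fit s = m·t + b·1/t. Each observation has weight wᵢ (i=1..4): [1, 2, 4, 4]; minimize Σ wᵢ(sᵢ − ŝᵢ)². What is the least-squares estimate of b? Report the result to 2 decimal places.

The normal system AᵀWA·[m, b]ᵀ = AᵀWs is [[714, 11]; [11, 11461/63504]]·[m, b]ᵀ = [-2022, -1975/63]ᵀ.
Eliminating b: (11461/63504)·(row 1) − 11·(row 2) gives (11885/1512)·m = (11461/63504)·(-2022) − 11·(-1975/63) = -212557/10584, so m = -212557/83195.
Then b = ((-1975/63) − 11·(-212557/83195))/(11461/63504) = -213696/11885.

b = -17.98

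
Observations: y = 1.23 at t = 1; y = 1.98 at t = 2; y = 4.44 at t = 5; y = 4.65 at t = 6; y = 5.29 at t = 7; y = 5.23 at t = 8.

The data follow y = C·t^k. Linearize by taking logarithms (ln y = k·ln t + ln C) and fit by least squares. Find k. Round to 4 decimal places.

k = 0.7384

With ln yᵢ as the transformed response and ln tᵢ as the regressor:
Σln t = 8.1197, Σ(ln t)² = 14.3918, Σln y = 7.2379, Σln t·ln y = 12.3081.
Equations: 14.3918·k + 8.1197·ln C = 12.3081;  8.1197·k + 6·ln C = 7.2379.
Solving (det = 20.4213): k = 0.73841, ln C = 0.20703.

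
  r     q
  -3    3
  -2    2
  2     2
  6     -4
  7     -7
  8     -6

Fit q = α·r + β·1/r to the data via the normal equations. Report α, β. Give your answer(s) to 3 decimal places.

α = -0.884, β = 2.799

Sums needed: Σr·r = 166, Σr·1/r = 6, Σ1/r·1/r = 19049/28224.
Moment sums: Σr·q = -130, Σ1/r·q = -41/12.
Normal equations: [[166, 6]; [6, 19049/28224]]·[α, β]ᵀ = [-130, -41/12]ᵀ.
Eliminating β: (19049/28224)·(row 1) − 6·(row 2) gives (1073035/14112)·α = (19049/28224)·(-130) − 6·(-41/12) = -948889/14112, so α = -948889/1073035.
Then β = ((-41/12) − 6·(-948889/1073035))/(19049/28224) = 3003504/1073035.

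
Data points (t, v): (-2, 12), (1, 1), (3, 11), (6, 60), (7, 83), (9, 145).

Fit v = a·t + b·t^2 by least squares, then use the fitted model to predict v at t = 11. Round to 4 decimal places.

From the data, Σt·t = 180, Σt·t^2 = 1308, Σt^2·t^2 = 10356.
Moment sums: Σt·v = 2256, Σt^2·v = 18120.
Normal equations: [[180, 1308]; [1308, 10356]]·[a, b]ᵀ = [2256, 18120]ᵀ.
Δ = 180·10356 − 1308² = 153216.
a = (2256·10356 − 1308·18120)/153216 = -1173/532; b = (180·18120 − 1308·2256)/153216 = 1079/532.
At t = 11: v̂ = (-1173/532)·(11) + (1079/532)·(121) = 4202/19.

v̂ = 221.1579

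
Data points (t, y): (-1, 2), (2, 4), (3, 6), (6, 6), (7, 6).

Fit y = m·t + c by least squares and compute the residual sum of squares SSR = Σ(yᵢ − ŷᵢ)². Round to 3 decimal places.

Compute the Gram sums: Σt·t = 99, Σt = 17, Σ1 = 5.
For Xᵀy: Σt·y = 102, Σy = 24.
Normal equations: [[99, 17]; [17, 5]]·[m, c]ᵀ = [102, 24]ᵀ.
Determinant 99·5 − 17² = 206.
m = (102·5 − 17·24)/206 = 51/103; c = (99·24 − 17·102)/206 = 321/103.
Residuals: -64/103, -11/103, 144/103, -9/103, -60/103; SSR = 278/103.

SSR = 2.699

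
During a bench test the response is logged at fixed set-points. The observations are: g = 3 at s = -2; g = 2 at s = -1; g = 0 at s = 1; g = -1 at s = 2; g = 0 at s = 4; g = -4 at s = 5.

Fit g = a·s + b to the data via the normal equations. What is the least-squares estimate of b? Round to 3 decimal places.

b = 1.200

From the data, Σs·s = 51, Σs = 9, Σ1 = 6.
For Xᵀg: Σs·g = -30, Σg = 0.
So XᵀX·[a, b]ᵀ = Xᵀg: [[51, 9]; [9, 6]]·[a, b]ᵀ = [-30, 0]ᵀ.
Δ = 51·6 − 9² = 225.
a = ((-30)·6 − 9·0)/225 = -4/5; b = (51·0 − 9·(-30))/225 = 6/5.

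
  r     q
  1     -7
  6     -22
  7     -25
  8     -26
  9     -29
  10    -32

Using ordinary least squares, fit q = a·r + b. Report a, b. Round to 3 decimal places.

AᵀA·[a, b]ᵀ = Aᵀq reads: 331·a + 41·b = -1103;  41·a + 6·b = -141.
Δ = 331·6 − 41² = 305.
a = ((-1103)·6 − 41·(-141))/305 = -837/305; b = (331·(-141) − 41·(-1103))/305 = -1448/305.

a = -2.744, b = -4.748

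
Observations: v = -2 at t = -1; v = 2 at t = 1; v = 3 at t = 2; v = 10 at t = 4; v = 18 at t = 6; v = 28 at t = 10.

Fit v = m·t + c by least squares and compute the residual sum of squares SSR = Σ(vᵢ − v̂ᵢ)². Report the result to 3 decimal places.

Compute the Gram sums: Σt·t = 158, Σt = 22, Σ1 = 6.
Moment sums: Σt·v = 438, Σv = 59.
MᵀM·[m, c]ᵀ = Mᵀv becomes [[158, 22]; [22, 6]]·[m, c]ᵀ = [438, 59]ᵀ.
Eliminating c: 6·(row 1) − 22·(row 2) gives 464·m = 6·438 − 22·59 = 1330, so m = 665/232.
Then c = (59 − 22·(665/232))/6 = -157/232.
Residuals: 179/116, -11/58, -477/232, -183/232, 343/232, 3/232; SSR = 2193/232.

SSR = 9.453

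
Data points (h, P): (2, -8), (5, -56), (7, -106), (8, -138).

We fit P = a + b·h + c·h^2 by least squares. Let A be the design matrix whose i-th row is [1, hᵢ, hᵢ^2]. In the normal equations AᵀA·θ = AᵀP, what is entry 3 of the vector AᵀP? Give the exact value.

Entry 3 ↔ basis h^2, so (AᵀP)_{3} = Σᵢ (h^2)·Pᵢ = (4)·(-8) + (25)·(-56) + (49)·(-106) + (64)·(-138) = -15458.

-15458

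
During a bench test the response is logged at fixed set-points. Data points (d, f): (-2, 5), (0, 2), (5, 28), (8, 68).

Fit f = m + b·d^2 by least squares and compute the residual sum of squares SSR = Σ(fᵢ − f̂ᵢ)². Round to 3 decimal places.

SSR = 0.920

The normal system MᵀM·[m, b]ᵀ = Mᵀf is [[4, 93]; [93, 4737]]·[m, b]ᵀ = [103, 5072]ᵀ.
Δ = 4·4737 − 93² = 10299.
m = (103·4737 − 93·5072)/10299 = 5405/3433; b = (4·5072 − 93·103)/10299 = 10709/10299.
Residuals: -7556/10299, 1461/3433, 4432/10299, -1259/10299; SSR = 9470/10299.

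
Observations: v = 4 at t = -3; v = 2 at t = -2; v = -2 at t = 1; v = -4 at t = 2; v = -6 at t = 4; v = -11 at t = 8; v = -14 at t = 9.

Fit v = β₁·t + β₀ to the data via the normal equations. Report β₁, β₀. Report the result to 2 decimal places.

β₁ = -1.41, β₀ = -0.60

Forming MᵀM = [[179, 19]; [19, 7]] and Mᵀv = [-264, -31]ᵀ gives MᵀM·[β₁, β₀]ᵀ = Mᵀv.
det = 179·7 − 19² = 892.
β₁ = ((-264)·7 − 19·(-31))/892 = -1259/892; β₀ = (179·(-31) − 19·(-264))/892 = -533/892.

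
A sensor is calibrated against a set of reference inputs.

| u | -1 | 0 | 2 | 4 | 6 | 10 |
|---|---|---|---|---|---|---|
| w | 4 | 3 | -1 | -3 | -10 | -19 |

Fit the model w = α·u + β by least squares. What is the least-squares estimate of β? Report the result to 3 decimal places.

β = 3.086

The normal equations are: 157·α + 21·β = -268;  21·α + 6·β = -26.
Δ = 157·6 − 21² = 501.
α = ((-268)·6 − 21·(-26))/501 = -354/167; β = (157·(-26) − 21·(-268))/501 = 1546/501.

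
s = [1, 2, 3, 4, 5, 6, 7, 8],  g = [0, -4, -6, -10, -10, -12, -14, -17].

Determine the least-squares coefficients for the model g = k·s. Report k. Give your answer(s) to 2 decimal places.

From the data, Σs·s = 204.
For Mᵀg: Σs·g = -422.
Hence k = -422 / 204 ≈ -2.06863.

k = -2.07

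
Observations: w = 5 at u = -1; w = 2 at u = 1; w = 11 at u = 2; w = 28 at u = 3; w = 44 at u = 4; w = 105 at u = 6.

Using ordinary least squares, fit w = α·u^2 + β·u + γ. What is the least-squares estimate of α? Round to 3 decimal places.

Compute the Gram sums: Σu^2·u^2 = 1651, Σu^2·u = 315, Σu^2 = 67, Σu·u = 67, Σu = 15, Σ1 = 6.
Right-hand side: Σu^2·w = 4787, Σu·w = 909, Σw = 195.
Row-reducing yields α = 753/248, β = -13071/14632, γ = 3029/3658.

α = 3.036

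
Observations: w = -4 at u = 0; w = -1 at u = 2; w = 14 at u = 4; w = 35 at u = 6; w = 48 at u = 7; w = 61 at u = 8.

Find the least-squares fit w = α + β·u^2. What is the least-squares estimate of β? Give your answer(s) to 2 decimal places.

β = 1.04

Sums needed: Σ1 = 6, Σu^2 = 169, Σu^2·u^2 = 8065.
For Mᵀw: Σw = 153, Σu^2·w = 7736.
Δ = 6·8065 − 169² = 19829.
α = (153·8065 − 169·7736)/19829 = -73439/19829; β = (6·7736 − 169·153)/19829 = 20559/19829.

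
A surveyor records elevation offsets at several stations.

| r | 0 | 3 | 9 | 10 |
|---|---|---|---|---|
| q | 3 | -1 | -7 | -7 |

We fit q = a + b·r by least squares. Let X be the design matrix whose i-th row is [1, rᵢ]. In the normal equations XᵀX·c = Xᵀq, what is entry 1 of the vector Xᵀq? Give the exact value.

Entry 1 ↔ basis 1, so (Xᵀq)_{1} = Σᵢ qᵢ = (1)·(3) + (1)·(-1) + (1)·(-7) + (1)·(-7) = -12.

-12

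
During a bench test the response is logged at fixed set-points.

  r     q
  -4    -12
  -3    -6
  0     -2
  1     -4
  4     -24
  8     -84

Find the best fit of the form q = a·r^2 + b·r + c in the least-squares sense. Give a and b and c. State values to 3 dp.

Setting ∂/∂a … = 0 gives: 4690·a + 486·b + 106·c = -6010;  486·a + 106·b + 6·c = -706;  106·a + 6·b + 6·c = -132.
Row-reducing yields a = -5613/5150, b = -20579/12875, c = -29527/25750.

a = -1.090, b = -1.598, c = -1.147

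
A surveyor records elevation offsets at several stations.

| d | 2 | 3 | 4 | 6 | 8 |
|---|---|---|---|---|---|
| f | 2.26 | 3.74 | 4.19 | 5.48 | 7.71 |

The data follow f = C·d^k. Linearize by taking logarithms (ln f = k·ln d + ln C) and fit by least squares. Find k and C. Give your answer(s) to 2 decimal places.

k = 0.82, C = 1.36

Linearized form: ln f = k·ln d + ln C. From the 5 transformed points,
Over the data: Σln d = 7.0493, Σ(ln d)² = 11.1437, Σln f = 7.3108, Σln d·ln f = 11.2957.
Normal system: [[11.1437, 7.0493]; [7.0493, 5]]·[k, ln C]ᵀ = [11.2957, 7.3108]ᵀ.
Δ = 11.1437·5 − (7.0493)² = 6.0265; k = (11.2957·5 − 7.0493·7.3108)/6.0265 = 0.82025, ln C = (11.1437·7.3108 − 7.0493·11.2957)/6.0265 = 0.30573, so C = exp(0.30573) = 1.35761.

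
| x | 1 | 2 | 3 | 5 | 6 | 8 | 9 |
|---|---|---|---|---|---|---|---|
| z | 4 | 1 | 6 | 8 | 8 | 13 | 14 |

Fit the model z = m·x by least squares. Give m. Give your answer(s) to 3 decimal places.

Compute the Gram sums: Σx·x = 220.
Right-hand side: Σx·z = 342.
MᵀM·[m]ᵀ = Mᵀz becomes [[220]]·[m]ᵀ = [342]ᵀ.
Hence m = 342 / 220 ≈ 1.55455.

m = 1.555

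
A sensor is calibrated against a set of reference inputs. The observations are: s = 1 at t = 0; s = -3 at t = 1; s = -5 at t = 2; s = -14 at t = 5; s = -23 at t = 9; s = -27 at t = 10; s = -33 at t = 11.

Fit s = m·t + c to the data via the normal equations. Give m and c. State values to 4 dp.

The normal system MᵀM·[m, c]ᵀ = Mᵀs is [[332, 38]; [38, 7]]·[m, c]ᵀ = [-923, -104]ᵀ.
Determinant 332·7 − 38² = 880.
m = ((-923)·7 − 38·(-104))/880 = -2509/880; c = (332·(-104) − 38·(-923))/880 = 273/440.

m = -2.8511, c = 0.6205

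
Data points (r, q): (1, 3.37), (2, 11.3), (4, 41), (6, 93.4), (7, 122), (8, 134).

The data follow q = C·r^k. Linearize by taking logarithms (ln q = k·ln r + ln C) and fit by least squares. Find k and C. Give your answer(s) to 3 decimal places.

k = 1.824, C = 3.316

Linearized form: ln q = k·ln r + ln C. From the 6 transformed points,
Σln r = 7.8966, Σ(ln r)² = 13.7233, Σln q = 21.5920, Σln r·ln q = 34.4908.
Equations: 13.7233·k + 7.8966·ln C = 34.4908;  7.8966·k + 6·ln C = 21.5920.
Slope k = (n·Σln r·ln q − Σln r·Σln q)/(n·Σ(ln r)² − (Σln r)²) = (6·34.4908 − 7.8966·21.5920)/19.9843 = 1.82355; ln C = (Σln q − k·Σln r)/n = 1.19872, so C = exp(1.19872) = 3.31587.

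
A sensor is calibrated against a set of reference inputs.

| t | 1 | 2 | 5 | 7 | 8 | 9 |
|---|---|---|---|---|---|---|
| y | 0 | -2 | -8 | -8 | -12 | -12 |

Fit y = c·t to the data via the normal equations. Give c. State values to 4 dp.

The normal system MᵀM·[c]ᵀ = Mᵀy is [[224]]·[c]ᵀ = [-304]ᵀ.
c = (-304)/224 = -1.35714.

c = -1.3571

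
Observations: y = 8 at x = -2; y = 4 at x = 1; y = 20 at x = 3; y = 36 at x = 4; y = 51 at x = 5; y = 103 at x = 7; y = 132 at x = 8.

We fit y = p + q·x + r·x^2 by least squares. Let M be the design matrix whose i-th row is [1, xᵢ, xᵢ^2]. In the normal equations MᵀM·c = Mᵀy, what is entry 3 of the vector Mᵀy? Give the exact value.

Entry 3 ↔ basis x^2, so (Mᵀy)_{3} = Σᵢ (x^2)·yᵢ = (4)·(8) + (1)·(4) + (9)·(20) + (16)·(36) + (25)·(51) + (49)·(103) + (64)·(132) = 15562.

15562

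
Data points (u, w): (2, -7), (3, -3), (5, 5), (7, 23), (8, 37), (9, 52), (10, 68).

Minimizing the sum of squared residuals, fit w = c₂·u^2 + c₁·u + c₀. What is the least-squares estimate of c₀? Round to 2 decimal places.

c₀ = -2.80

The normal system XᵀX·[c₂, c₁, c₀]ᵀ = Xᵀw is [[23780, 2744, 332]; [2744, 332, 44]; [332, 44, 7]]·[c₂, c₁, c₀]ᵀ = [14577, 1607, 175]ᵀ.
Row-reducing yields c₂ = 25819/23556, c₁ = -90637/23556, c₀ = -5495/1963.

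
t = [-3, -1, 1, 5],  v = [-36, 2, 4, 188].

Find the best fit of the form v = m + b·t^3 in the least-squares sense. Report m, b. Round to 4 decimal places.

AᵀA·[m, b]ᵀ = Aᵀv reads: 4·m + 98·b = 158;  98·m + 16356·b = 24474.
(Σ1 = 4, Σt^3 = 98, Σt^3·t^3 = 16356, Σv = 158, Σt^3·v = 24474.)
Eliminating b: 16356·(row 1) − 98·(row 2) gives 55820·m = 16356·158 − 98·24474 = 185796, so m = 46449/13955.
Then b = (24474 − 98·(46449/13955))/16356 = 20603/13955.

m = 3.3285, b = 1.4764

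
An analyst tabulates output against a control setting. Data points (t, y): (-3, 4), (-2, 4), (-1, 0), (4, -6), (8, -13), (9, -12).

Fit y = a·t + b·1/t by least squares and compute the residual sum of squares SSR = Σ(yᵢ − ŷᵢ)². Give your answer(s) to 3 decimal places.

SSR = 5.729

The normal equations are: 175·a + 6·b = -256;  6·a + (7525/5184)·b = -187/24.
Eliminating b: (7525/5184)·(row 1) − 6·(row 2) gives (1130251/5184)·a = (7525/5184)·(-256) − 6·(-187/24) = -105253/324, so a = -1684048/1130251.
Then b = ((-187/24) − 6·(-1684048/1130251))/(7525/5184) = 894024/1130251.
Residuals: -233132/1130251, 1599920/1130251, -790024/1130251, -268820/1130251, -1332632/1130251, 1494084/1130251; SSR = 6475280/1130251.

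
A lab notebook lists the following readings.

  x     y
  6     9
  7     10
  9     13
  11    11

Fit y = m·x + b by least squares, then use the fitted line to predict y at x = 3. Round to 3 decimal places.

Compute the Gram sums: Σx·x = 287, Σx = 33, Σ1 = 4.
Right-hand side: Σx·y = 362, Σy = 43.
So MᵀM·[m, b]ᵀ = Mᵀy: [[287, 33]; [33, 4]]·[m, b]ᵀ = [362, 43]ᵀ.
Determinant 287·4 − 33² = 59.
m = (362·4 − 33·43)/59 = 29/59; b = (287·43 − 33·362)/59 = 395/59.
At x = 3: ŷ = (29/59)·(3) + (395/59)·(1) = 482/59.

ŷ = 8.169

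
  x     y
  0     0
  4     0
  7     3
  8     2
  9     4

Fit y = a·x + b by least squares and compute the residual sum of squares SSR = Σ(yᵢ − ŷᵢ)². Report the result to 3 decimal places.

SSR = 3.199

Entries of AᵀA: Σx·x = 210, Σx = 28, Σ1 = 5.
For Aᵀy: Σx·y = 73, Σy = 9.
So AᵀA·[a, b]ᵀ = Aᵀy: [[210, 28]; [28, 5]]·[a, b]ᵀ = [73, 9]ᵀ.
det = 210·5 − 28² = 266.
a = (73·5 − 28·9)/266 = 113/266; b = (210·9 − 28·73)/266 = -11/19.
Residuals: 11/19, -149/133, 23/38, -109/133, 201/266; SSR = 851/266.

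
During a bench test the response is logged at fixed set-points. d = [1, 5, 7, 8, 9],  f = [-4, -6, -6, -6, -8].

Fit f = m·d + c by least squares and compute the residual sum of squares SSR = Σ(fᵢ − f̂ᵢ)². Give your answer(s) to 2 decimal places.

Normal-equation sums: Σd·d = 220, Σd = 30, Σ1 = 5.
Moment sums: Σd·f = -196, Σf = -30.
So MᵀM·[m, c]ᵀ = Mᵀf: [[220, 30]; [30, 5]]·[m, c]ᵀ = [-196, -30]ᵀ.
Determinant 220·5 − 30² = 200.
m = ((-196)·5 − 30·(-30))/200 = -2/5; c = (220·(-30) − 30·(-196))/200 = -18/5.
Residuals: 0, -2/5, 2/5, 4/5, -4/5; SSR = 8/5.

SSR = 1.60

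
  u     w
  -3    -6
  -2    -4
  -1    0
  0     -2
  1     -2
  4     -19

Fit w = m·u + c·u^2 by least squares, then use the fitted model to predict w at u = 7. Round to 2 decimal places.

ŵ = -54.13

Entries of AᵀA: Σu·u = 31, Σu·u^2 = 29, Σu^2·u^2 = 355.
Moment sums: Σu·w = -52, Σu^2·w = -376.
Determinant 31·355 − 29² = 10164.
m = ((-52)·355 − 29·(-376))/10164 = -1889/2541; c = (31·(-376) − 29·(-52))/10164 = -2537/2541.
At u = 7: ŵ = (-1889/2541)·(7) + (-2537/2541)·(49) = -19648/363.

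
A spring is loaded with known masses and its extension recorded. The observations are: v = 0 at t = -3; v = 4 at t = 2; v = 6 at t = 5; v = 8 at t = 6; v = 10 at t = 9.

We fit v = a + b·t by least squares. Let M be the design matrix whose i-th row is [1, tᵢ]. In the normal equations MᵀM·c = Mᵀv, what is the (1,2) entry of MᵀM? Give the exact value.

Row 1 ↔ basis 1, column 2 ↔ basis t, so (MᵀM)_{1,2} = Σᵢ t = (1)·(-3) + (1)·(2) + (1)·(5) + (1)·(6) + (1)·(9) = 19.

19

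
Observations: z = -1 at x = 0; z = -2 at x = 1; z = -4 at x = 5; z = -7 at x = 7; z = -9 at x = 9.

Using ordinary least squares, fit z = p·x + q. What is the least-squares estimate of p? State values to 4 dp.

Normal-equation sums: Σx·x = 156, Σx = 22, Σ1 = 5.
Moment sums: Σx·z = -152, Σz = -23.
So AᵀA·[p, q]ᵀ = Aᵀz: [[156, 22]; [22, 5]]·[p, q]ᵀ = [-152, -23]ᵀ.
Determinant 156·5 − 22² = 296.
p = ((-152)·5 − 22·(-23))/296 = -127/148; q = (156·(-23) − 22·(-152))/296 = -61/74.

p = -0.8581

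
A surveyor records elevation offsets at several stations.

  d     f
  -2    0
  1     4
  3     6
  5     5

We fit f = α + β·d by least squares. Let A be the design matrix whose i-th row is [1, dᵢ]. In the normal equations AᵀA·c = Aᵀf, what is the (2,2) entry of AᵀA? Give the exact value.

Row 2 ↔ basis d, column 2 ↔ basis d, so (AᵀA)_{2,2} = Σᵢ (d)·(d) = (-2)·(-2) + (1)·(1) + (3)·(3) + (5)·(5) = 39.

39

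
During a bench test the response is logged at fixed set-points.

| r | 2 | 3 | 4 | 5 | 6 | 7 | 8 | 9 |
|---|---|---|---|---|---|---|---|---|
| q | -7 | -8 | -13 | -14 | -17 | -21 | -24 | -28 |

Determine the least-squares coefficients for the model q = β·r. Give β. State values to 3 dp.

Setting ∂/∂β … = 0 gives: 284·β = -853.
(Σr·r = 284, Σr·q = -853.)
Hence β = -853 / 284 ≈ -3.00352.

β = -3.004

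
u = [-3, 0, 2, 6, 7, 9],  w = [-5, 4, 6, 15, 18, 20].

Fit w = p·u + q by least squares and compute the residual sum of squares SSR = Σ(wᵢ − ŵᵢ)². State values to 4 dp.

Setting ∂/∂p … = 0 gives: 179·p + 21·q = 423;  21·p + 6·q = 58.
(Σu·u = 179, Σu = 21, Σ1 = 6, Σu·w = 423, Σw = 58.)
Determinant 179·6 − 21² = 633.
p = (423·6 − 21·58)/633 = 440/211; q = (179·58 − 21·423)/633 = 1499/633.
Residuals: -704/633, 1033/633, -341/633, 76/633, 655/633, -719/633; SSR = 4156/633.

SSR = 6.5656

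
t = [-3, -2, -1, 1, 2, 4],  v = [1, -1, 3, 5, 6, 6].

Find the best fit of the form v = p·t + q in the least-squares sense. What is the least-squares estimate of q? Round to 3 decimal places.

q = 3.172

Setting ∂/∂p … = 0 gives: 35·p + 1·q = 37;  1·p + 6·q = 20.
(Σt·t = 35, Σt = 1, Σ1 = 6, Σt·v = 37, Σv = 20.)
Eliminating q: 6·(row 1) − 1·(row 2) gives 209·p = 6·37 − 1·20 = 202, so p = 202/209.
Then q = (20 − 1·(202/209))/6 = 663/209.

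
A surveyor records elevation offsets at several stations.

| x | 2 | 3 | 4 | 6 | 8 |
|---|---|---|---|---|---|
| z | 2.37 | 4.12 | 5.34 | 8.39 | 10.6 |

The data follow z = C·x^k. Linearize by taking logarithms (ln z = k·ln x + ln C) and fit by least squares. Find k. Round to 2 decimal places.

k = 1.07

With ln zᵢ as the transformed response and ln xᵢ as the regressor:
AᵀA = [[11.1437, 7.0493]; [7.0493, 5]], rhs = [13.1963, 8.4419]ᵀ  (here Σln x = 7.0493, Σ(ln x)² = 11.1437, Σln z = 8.4419, Σln x·ln z = 13.1963).
Slope k = (n·Σln x·ln z − Σln x·Σln z)/(n·Σ(ln x)² − (Σln x)²) = (5·13.1963 − 7.0493·8.4419)/6.0265 = 1.07407; ln C = (Σln z − k·Σln x)/n = 0.17409.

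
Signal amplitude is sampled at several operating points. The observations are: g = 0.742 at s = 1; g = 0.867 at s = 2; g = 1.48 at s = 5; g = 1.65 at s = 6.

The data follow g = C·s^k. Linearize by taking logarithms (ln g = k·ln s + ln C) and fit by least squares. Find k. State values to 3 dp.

Taking logs, ln g = k·ln s + ln C, so regress ln g on ln s.
Sums: Σln s = 4.0943, Σ(ln s)² = 6.2811, Σln g = 0.4517, Σln s·ln g = 1.4293.
Normal system: [[6.2811, 4.0943]; [4.0943, 4]]·[k, ln C]ᵀ = [1.4293, 0.4517]ᵀ.
Δ = 6.2811·4 − (4.0943)² = 8.3609; k = (1.4293·4 − 4.0943·0.4517)/8.3609 = 0.46261, ln C = (6.2811·0.4517 − 4.0943·1.4293)/8.3609 = -0.36060.

k = 0.463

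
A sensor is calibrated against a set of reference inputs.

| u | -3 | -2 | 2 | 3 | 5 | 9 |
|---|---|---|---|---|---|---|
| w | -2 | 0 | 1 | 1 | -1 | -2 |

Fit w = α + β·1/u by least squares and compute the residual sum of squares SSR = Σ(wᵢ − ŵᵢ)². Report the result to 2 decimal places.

Compute the Gram sums: Σ1 = 6, Σ1/u = 14/45, Σ1/u·1/u = 3137/4050.
Right-hand side: Σw = -3, Σ1/u·w = 97/90.
MᵀM·[α, β]ᵀ = Mᵀw becomes [[6, 14/45]; [14/45, 3137/4050]]·[α, β]ᵀ = [-3, 97/90]ᵀ.
Eliminating β: (3137/4050)·(row 1) − (14/45)·(row 2) gives (1843/405)·α = (3137/4050)·(-3) − (14/45)·(97/90) = -10769/4050, so α = -10769/18430.
Then β = ((97/90) − (14/45)·(-10769/18430))/(3137/4050) = 2997/1843.
Residuals: -16101/18430, 12877/9215, 7107/9215, 1011/970, -2731/3686, -29421/18430; SSR = 69061/9215.

SSR = 7.49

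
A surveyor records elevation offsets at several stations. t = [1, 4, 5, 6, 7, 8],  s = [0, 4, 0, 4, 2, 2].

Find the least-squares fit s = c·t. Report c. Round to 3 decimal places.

Entries of MᵀM: Σt·t = 191.
Moment sums: Σt·s = 70.
Normal equations: [[191]]·[c]ᵀ = [70]ᵀ.
c = 70/191 = 0.366492.

c = 0.366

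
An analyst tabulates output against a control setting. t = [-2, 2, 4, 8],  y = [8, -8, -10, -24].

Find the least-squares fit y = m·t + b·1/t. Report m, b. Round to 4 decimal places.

Compute the Gram sums: Σt·t = 88, Σt·1/t = 4, Σ1/t·1/t = 37/64.
And Σt·y = -264, Σ1/t·y = -27/2.
Normal equations: [[88, 4]; [4, 37/64]]·[m, b]ᵀ = [-264, -27/2]ᵀ.
Eliminating b: (37/64)·(row 1) − 4·(row 2) gives (279/8)·m = (37/64)·(-264) − 4·(-27/2) = -789/8, so m = -263/93.
Then b = ((-27/2) − 4·(-263/93))/(37/64) = -352/93.

m = -2.8280, b = -3.7849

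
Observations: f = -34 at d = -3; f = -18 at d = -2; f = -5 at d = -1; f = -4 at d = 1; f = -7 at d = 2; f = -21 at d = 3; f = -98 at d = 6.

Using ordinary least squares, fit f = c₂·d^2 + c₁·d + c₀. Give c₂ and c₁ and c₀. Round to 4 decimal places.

Normal-equation sums: Σd^2·d^2 = 1492, Σd^2·d = 216, Σd^2 = 64, Σd·d = 64, Σd = 6, Σ1 = 7.
And Σd^2·f = -4132, Σd·f = -526, Σf = -187.
Solving the 3×3 system (Gaussian elimination) gives c₂ = -12197/3997, c₁ = 8558/3997, c₀ = -371/571.

c₂ = -3.0515, c₁ = 2.1411, c₀ = -0.6497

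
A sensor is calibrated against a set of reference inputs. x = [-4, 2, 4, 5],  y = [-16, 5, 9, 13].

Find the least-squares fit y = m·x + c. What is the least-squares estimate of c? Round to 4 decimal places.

c = -2.8410

Sums needed: Σx·x = 61, Σx = 7, Σ1 = 4.
Moment sums: Σx·y = 175, Σy = 11.
Normal equations: [[61, 7]; [7, 4]]·[m, c]ᵀ = [175, 11]ᵀ.
det = 61·4 − 7² = 195.
m = (175·4 − 7·11)/195 = 623/195; c = (61·11 − 7·175)/195 = -554/195.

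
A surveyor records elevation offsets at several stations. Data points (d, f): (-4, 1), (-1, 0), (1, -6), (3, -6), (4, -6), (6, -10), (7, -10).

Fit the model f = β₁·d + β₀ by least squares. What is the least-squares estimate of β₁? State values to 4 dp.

β₁ = -1.0656

Forming XᵀX = [[128, 16]; [16, 7]] and Xᵀf = [-182, -37]ᵀ gives XᵀX·[β₁, β₀]ᵀ = Xᵀf.
Eliminating β₀: 7·(row 1) − 16·(row 2) gives 640·β₁ = 7·(-182) − 16·(-37) = -682, so β₁ = -341/320.
Then β₀ = ((-37) − 16·(-341/320))/7 = -57/20.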